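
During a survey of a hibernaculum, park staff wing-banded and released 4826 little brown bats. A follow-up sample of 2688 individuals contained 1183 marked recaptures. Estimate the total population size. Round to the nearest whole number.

If marked individuals mix randomly, R/C ≈ M/N, giving N ≈ M·C/R.
N = (4826 × 2688) / 1183 = 12972288 / 1183 ≈ 10965.6 → 10966

N ≈ 10,966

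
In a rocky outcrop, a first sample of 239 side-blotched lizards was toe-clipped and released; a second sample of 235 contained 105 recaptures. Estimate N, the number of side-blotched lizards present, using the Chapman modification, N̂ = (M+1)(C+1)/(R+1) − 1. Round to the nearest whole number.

N̂ = (239+1)(235+1)/(105+1) − 1 = 240·236/106 − 1
= 56640/106 − 1 ≈ 534.3 − 1 ≈ 533.3 → 533

N ≈ 533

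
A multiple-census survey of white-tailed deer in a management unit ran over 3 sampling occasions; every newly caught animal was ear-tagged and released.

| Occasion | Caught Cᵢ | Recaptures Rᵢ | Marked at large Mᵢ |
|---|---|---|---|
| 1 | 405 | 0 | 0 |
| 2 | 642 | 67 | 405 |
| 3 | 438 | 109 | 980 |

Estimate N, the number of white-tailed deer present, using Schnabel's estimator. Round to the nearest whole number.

N ≈ 3916

Σ MᵢCᵢ = 0·405 + 405·642 + 980·438 = 0 + 260010 + 429240 = 689250
Σ Rᵢ = 0 + 67 + 109 = 176
N̂ = 689250 / 176 ≈ 3916.2 → 3916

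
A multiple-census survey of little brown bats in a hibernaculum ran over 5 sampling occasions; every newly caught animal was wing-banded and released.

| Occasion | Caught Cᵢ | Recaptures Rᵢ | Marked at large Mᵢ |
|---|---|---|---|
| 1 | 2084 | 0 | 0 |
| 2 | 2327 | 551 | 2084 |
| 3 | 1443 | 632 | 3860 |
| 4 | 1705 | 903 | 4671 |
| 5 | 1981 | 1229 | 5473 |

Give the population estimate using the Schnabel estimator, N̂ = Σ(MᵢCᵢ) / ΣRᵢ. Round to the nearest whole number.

N ≈ 8816

Σ MᵢCᵢ = 0·2084 + 2084·2327 + 3860·1443 + 4671·1705 + 5473·1981 = 0 + 4849468 + 5569980 + 7964055 + 10842013 = 29225516
Σ Rᵢ = 0 + 551 + 632 + 903 + 1229 = 3315
N̂ = 29225516 / 3315 ≈ 8816.1 → 8816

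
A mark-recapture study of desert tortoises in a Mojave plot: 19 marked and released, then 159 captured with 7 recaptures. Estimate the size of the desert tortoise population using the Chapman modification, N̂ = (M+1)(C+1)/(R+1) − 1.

N̂ = (19+1)(159+1)/(7+1) − 1 = 20·160/8 − 1
= 3200/8 − 1 = 400 − 1 = 399

N = 399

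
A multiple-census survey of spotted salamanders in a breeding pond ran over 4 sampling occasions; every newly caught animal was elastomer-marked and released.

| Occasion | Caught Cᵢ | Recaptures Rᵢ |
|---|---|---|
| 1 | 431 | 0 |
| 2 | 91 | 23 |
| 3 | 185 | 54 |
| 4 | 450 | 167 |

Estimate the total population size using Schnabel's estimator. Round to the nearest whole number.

N ≈ 1701

Marked at large before each occasion: Mᵢ = Σⱼ<ᵢ (Cⱼ − Rⱼ) → M1=0, M2=431, M3=499, M4=630
Σ MᵢCᵢ = 0·431 + 431·91 + 499·185 + 630·450 = 0 + 39221 + 92315 + 283500 = 415036
Σ Rᵢ = 0 + 23 + 54 + 167 = 244
N̂ = 415036 / 244 ≈ 1701.0 → 1701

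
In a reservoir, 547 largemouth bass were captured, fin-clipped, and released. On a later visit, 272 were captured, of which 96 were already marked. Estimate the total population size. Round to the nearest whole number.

N = (547 × 272) / 96 = 148784 / 96 ≈ 1549.8 → 1550

N ≈ 1550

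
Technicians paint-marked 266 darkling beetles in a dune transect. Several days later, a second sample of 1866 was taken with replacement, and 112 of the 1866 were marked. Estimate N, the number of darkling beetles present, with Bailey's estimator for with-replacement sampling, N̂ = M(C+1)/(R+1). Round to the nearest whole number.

N̂ = 266·(1866+1)/(112+1) = 266·1867/113 = 496622/113 ≈ 4394.9 → 4395

N ≈ 4395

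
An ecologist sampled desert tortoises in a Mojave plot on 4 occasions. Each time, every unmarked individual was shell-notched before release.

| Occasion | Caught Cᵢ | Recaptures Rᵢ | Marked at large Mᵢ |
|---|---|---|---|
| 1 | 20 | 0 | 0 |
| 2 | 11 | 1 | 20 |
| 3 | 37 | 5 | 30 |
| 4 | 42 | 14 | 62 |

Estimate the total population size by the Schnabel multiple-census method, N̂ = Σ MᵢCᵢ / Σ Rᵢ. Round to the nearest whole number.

Σ MᵢCᵢ = 0·20 + 20·11 + 30·37 + 62·42 = 0 + 220 + 1110 + 2604 = 3934
Σ Rᵢ = 0 + 1 + 5 + 14 = 20
N̂ = 3934 / 20 ≈ 196.7 → 197

N ≈ 197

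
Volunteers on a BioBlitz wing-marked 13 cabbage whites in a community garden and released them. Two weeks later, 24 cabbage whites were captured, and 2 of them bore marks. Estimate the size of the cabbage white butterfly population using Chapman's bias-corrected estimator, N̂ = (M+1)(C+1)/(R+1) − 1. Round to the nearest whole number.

N ≈ 116

N̂ = (13+1)(24+1)/(2+1) − 1 = 14·25/3 − 1
= 350/3 − 1 ≈ 116.7 − 1 ≈ 115.7 → 116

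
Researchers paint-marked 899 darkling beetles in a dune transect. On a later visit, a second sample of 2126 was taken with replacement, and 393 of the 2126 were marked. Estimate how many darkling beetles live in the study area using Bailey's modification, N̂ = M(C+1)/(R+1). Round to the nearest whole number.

N̂ = 899·(2126+1)/(393+1) = 899·2127/394 = 1912173/394 ≈ 4853.2 → 4853

N ≈ 4853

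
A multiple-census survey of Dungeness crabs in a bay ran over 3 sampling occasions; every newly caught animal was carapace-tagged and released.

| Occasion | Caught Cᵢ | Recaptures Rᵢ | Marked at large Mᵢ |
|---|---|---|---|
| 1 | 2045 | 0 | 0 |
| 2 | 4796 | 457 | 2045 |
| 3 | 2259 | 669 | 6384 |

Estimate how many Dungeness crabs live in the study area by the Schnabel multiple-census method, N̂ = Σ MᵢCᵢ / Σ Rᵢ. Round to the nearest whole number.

N ≈ 21,518

Σ MᵢCᵢ = 0·2045 + 2045·4796 + 6384·2259 = 0 + 9807820 + 14421456 = 24229276
Σ Rᵢ = 0 + 457 + 669 = 1126
N̂ = 24229276 / 1126 ≈ 21518.0 → 21518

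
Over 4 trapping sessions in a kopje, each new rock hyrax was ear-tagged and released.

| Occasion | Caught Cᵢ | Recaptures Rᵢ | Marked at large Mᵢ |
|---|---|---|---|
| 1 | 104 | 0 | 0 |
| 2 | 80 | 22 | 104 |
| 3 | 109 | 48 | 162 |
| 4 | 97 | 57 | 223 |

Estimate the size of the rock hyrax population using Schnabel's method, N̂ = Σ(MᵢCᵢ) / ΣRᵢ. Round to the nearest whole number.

N ≈ 375

Σ MᵢCᵢ = 0·104 + 104·80 + 162·109 + 223·97 = 0 + 8320 + 17658 + 21631 = 47609
Σ Rᵢ = 0 + 22 + 48 + 57 = 127
N̂ = 47609 / 127 ≈ 374.9 → 375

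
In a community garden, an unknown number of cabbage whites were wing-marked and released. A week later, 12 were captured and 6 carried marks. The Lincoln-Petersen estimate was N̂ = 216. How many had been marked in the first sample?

M = 108

From N = M·C/R: M = N·R / C = 216·6 / 12 = 1296 / 12 = 108.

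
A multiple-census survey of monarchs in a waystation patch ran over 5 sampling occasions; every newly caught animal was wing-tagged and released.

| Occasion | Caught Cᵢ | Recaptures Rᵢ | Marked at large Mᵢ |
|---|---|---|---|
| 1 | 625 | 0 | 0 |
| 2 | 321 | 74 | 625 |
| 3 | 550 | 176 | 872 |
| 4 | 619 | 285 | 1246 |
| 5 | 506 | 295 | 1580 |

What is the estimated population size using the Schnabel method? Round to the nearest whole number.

N ≈ 2712

Σ MᵢCᵢ = 0·625 + 625·321 + 872·550 + 1246·619 + 1580·506 = 0 + 200625 + 479600 + 771274 + 799480 = 2250979
Σ Rᵢ = 0 + 74 + 176 + 285 + 295 = 830
N̂ = 2250979 / 830 ≈ 2712.0 → 2712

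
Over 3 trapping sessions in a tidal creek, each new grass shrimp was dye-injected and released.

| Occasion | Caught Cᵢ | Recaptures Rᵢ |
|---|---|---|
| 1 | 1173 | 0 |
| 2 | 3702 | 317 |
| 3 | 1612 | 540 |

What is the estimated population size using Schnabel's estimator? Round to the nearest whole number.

N ≈ 13,641

Marked at large before each occasion: Mᵢ = Σⱼ<ᵢ (Cⱼ − Rⱼ) → M1=0, M2=1173, M3=4558
Σ MᵢCᵢ = 0·1173 + 1173·3702 + 4558·1612 = 0 + 4342446 + 7347496 = 11689942
Σ Rᵢ = 0 + 317 + 540 = 857
N̂ = 11689942 / 857 ≈ 13640.5 → 13641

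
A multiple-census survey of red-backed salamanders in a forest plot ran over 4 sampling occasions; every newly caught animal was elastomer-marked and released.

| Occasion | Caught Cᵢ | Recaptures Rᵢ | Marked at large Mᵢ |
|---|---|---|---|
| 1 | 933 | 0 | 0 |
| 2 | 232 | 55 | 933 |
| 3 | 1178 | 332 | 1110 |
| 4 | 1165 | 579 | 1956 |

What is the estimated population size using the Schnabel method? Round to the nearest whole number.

N ≈ 3937

Σ MᵢCᵢ = 0·933 + 933·232 + 1110·1178 + 1956·1165 = 0 + 216456 + 1307580 + 2278740 = 3802776
Σ Rᵢ = 0 + 55 + 332 + 579 = 966
N̂ = 3802776 / 966 ≈ 3936.6 → 3937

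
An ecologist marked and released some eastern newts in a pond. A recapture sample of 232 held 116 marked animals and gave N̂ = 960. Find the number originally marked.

M = 480

From N = M·C/R: M = N·R / C = 960·116 / 232 = 111360 / 232 = 480.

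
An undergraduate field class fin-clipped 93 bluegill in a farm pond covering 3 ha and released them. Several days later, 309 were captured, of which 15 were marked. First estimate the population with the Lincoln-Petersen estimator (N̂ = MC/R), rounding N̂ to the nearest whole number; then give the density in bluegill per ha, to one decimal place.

N̂ = 93·309/15 = 28737/15 ≈ 1915.8 → 1916
Density = N̂ / area = 1916 / 3 ≈ 638.67 → 638.7 per ha

density ≈ 638.7 bluegill per ha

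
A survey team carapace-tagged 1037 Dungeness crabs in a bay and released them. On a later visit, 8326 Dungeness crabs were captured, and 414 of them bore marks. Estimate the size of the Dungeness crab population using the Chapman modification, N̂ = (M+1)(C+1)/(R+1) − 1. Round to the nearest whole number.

N ≈ 20,827

N̂ = (1037+1)(8326+1)/(414+1) − 1 = 1038·8327/415 − 1
= 8643426/415 − 1 ≈ 20827.5 − 1 ≈ 20826.5 → 20827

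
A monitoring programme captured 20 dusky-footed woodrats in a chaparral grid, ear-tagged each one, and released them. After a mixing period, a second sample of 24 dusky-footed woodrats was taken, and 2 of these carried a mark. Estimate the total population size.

N = (20 × 24) / 2 = 480 / 2 = 240

N = 240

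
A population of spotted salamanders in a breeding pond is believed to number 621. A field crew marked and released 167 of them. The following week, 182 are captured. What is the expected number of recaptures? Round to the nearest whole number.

expected recaptures ≈ 49

The marked fraction of the population is 167/621, so in a sample of 182 expect C·(M/N) marked.
E[R] = 167 × 182 / 621 = 30394 / 621 ≈ 48.9 → 49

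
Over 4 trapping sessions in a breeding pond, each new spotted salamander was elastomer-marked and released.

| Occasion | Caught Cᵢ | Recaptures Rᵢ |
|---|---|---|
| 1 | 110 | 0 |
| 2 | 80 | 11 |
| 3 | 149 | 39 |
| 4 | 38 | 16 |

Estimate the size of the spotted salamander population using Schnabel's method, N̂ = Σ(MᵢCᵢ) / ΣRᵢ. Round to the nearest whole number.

N ≈ 704

Marked at large before each occasion: Mᵢ = Σⱼ<ᵢ (Cⱼ − Rⱼ) → M1=0, M2=110, M3=179, M4=289
Σ MᵢCᵢ = 0·110 + 110·80 + 179·149 + 289·38 = 0 + 8800 + 26671 + 10982 = 46453
Σ Rᵢ = 0 + 11 + 39 + 16 = 66
N̂ = 46453 / 66 ≈ 703.8 → 704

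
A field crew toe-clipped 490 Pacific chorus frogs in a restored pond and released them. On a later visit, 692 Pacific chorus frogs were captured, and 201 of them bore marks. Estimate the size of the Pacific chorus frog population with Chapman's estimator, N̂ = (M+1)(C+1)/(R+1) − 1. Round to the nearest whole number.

N ≈ 1683

N̂ = (490+1)(692+1)/(201+1) − 1 = 491·693/202 − 1
= 340263/202 − 1 ≈ 1684.47 − 1 ≈ 1683.47 → 1683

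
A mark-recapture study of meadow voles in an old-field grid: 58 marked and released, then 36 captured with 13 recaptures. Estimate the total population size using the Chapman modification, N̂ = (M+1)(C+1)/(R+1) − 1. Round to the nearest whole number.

N̂ = (58+1)(36+1)/(13+1) − 1 = 59·37/14 − 1
= 2183/14 − 1 ≈ 155.9 − 1 ≈ 154.9 → 155

N ≈ 155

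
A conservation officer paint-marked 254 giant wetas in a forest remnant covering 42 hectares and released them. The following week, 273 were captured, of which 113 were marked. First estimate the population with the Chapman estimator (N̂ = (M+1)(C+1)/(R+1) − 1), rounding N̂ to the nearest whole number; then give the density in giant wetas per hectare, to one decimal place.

density ≈ 14.6 giant wetas per hectare

N̂ = 255·274/114 − 1 = 69870/114 − 1 ≈ 611.9 → 612
Density = N̂ / area = 612 / 42 ≈ 14.57 → 14.6 per hectare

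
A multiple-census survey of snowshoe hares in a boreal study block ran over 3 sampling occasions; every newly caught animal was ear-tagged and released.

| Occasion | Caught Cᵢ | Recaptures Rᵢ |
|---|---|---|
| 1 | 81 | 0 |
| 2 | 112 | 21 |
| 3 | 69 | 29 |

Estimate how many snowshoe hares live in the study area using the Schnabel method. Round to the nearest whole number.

N ≈ 419

Marked at large before each occasion: Mᵢ = Σⱼ<ᵢ (Cⱼ − Rⱼ) → M1=0, M2=81, M3=172
Σ MᵢCᵢ = 0·81 + 81·112 + 172·69 = 0 + 9072 + 11868 = 20940
Σ Rᵢ = 0 + 21 + 29 = 50
N̂ = 20940 / 50 ≈ 418.8 → 419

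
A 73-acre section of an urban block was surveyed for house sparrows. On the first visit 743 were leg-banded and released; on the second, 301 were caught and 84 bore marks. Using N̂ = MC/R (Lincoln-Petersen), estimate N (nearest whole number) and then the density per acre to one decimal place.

density ≈ 36.5 house sparrows per acre

N̂ = 743·301/84 = 223643/84 ≈ 2662.4 → 2662
Density = N̂ / area = 2662 / 73 ≈ 36.47 → 36.5 per acre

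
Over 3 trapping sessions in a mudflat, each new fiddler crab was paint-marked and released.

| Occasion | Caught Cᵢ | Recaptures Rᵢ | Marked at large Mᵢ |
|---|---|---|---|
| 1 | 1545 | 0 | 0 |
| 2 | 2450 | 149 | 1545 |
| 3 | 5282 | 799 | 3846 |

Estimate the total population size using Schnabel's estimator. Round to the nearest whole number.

Σ MᵢCᵢ = 0·1545 + 1545·2450 + 3846·5282 = 0 + 3785250 + 20314572 = 24099822
Σ Rᵢ = 0 + 149 + 799 = 948
N̂ = 24099822 / 948 ≈ 25421.8 → 25422

N ≈ 25,422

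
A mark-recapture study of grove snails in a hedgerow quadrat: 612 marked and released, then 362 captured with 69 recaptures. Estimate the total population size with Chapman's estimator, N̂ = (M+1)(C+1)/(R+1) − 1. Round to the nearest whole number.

N̂ = (612+1)(362+1)/(69+1) − 1 = 613·363/70 − 1
= 222519/70 − 1 ≈ 3178.8 − 1 ≈ 3177.8 → 3178

N ≈ 3178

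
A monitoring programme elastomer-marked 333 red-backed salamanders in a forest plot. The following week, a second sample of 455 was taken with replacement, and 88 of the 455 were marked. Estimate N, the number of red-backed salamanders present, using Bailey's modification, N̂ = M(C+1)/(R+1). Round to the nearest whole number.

N ≈ 1706

N̂ = 333·(455+1)/(88+1) = 333·456/89 = 151848/89 ≈ 1706.2 → 1706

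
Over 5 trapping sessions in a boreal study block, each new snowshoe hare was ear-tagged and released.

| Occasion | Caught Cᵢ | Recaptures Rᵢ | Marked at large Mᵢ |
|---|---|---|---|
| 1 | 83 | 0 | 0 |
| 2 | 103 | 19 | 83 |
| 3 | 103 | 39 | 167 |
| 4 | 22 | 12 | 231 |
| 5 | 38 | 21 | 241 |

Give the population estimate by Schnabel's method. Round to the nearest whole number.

Σ MᵢCᵢ = 0·83 + 83·103 + 167·103 + 231·22 + 241·38 = 0 + 8549 + 17201 + 5082 + 9158 = 39990
Σ Rᵢ = 0 + 19 + 39 + 12 + 21 = 91
N̂ = 39990 / 91 ≈ 439.45 → 439

N ≈ 439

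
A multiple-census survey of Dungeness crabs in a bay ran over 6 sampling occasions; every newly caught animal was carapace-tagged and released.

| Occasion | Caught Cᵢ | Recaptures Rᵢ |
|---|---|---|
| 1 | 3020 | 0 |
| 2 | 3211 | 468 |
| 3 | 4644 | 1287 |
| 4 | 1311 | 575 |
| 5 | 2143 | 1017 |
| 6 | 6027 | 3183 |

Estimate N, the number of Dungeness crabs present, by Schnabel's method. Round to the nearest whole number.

N ≈ 20,785

Marked at large before each occasion: Mᵢ = Σⱼ<ᵢ (Cⱼ − Rⱼ) → M1=0, M2=3020, M3=5763, M4=9120, M5=9856, M6=10982
Σ MᵢCᵢ = 0·3020 + 3020·3211 + 5763·4644 + 9120·1311 + 9856·2143 + 10982·6027 = 0 + 9697220 + 26763372 + 11956320 + 21121408 + 66188514 = 135726834
Σ Rᵢ = 0 + 468 + 1287 + 575 + 1017 + 3183 = 6530
N̂ = 135726834 / 6530 ≈ 20785.1 → 20785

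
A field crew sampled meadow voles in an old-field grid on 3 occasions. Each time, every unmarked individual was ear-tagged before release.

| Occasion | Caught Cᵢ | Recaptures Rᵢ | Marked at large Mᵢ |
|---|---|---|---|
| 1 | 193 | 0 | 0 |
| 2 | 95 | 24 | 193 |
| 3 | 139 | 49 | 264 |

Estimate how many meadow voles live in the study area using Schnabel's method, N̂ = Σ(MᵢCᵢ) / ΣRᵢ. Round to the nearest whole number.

Σ MᵢCᵢ = 0·193 + 193·95 + 264·139 = 0 + 18335 + 36696 = 55031
Σ Rᵢ = 0 + 24 + 49 = 73
N̂ = 55031 / 73 ≈ 753.8 → 754

N ≈ 754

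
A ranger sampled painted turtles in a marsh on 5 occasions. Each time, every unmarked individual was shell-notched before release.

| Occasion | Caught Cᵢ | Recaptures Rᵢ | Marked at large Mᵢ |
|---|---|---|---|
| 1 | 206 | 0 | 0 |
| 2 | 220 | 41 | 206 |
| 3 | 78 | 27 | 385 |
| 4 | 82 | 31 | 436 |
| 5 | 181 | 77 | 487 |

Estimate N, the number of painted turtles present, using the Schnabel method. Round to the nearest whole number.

N ≈ 1132

Σ MᵢCᵢ = 0·206 + 206·220 + 385·78 + 436·82 + 487·181 = 0 + 45320 + 30030 + 35752 + 88147 = 199249
Σ Rᵢ = 0 + 41 + 27 + 31 + 77 = 176
N̂ = 199249 / 176 ≈ 1132.1 → 1132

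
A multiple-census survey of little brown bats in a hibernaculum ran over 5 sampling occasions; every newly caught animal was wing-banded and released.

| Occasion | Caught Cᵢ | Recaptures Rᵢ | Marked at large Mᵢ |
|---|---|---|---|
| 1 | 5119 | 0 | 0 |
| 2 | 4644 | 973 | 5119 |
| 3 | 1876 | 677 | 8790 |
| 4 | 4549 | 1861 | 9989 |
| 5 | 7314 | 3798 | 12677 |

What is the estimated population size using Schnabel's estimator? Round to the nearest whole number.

Σ MᵢCᵢ = 0·5119 + 5119·4644 + 8790·1876 + 9989·4549 + 12677·7314 = 0 + 23772636 + 16490040 + 45439961 + 92719578 = 178422215
Σ Rᵢ = 0 + 973 + 677 + 1861 + 3798 = 7309
N̂ = 178422215 / 7309 ≈ 24411.3 → 24411

N ≈ 24,411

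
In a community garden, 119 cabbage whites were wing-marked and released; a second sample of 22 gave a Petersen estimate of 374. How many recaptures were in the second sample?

From N = M·C/R: R = M·C / N = 119·22 / 374 = 2618 / 374 = 7.

R = 7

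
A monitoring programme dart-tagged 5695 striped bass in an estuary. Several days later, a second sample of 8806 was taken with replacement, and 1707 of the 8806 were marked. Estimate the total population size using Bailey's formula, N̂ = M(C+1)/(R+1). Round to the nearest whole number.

N̂ = 5695·(8806+1)/(1707+1) = 5695·8807/1708 = 50155865/1708 ≈ 29365.3 → 29365

N ≈ 29,365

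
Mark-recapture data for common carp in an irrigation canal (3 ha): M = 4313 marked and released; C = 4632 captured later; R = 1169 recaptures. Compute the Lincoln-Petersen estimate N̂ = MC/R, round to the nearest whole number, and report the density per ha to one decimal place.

N̂ = 4313·4632/1169 = 19977816/1169 ≈ 17089.7 → 17090
Density = N̂ / area = 17090 / 3 ≈ 5696.67 → 5696.7 per ha

density ≈ 5696.7 common carp per ha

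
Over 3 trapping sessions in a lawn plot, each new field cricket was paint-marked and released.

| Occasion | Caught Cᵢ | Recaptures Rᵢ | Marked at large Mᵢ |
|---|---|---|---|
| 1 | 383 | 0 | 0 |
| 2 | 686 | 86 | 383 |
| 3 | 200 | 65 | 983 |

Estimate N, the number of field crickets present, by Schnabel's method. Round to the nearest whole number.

Σ MᵢCᵢ = 0·383 + 383·686 + 983·200 = 0 + 262738 + 196600 = 459338
Σ Rᵢ = 0 + 86 + 65 = 151
N̂ = 459338 / 151 ≈ 3042.0 → 3042

N ≈ 3042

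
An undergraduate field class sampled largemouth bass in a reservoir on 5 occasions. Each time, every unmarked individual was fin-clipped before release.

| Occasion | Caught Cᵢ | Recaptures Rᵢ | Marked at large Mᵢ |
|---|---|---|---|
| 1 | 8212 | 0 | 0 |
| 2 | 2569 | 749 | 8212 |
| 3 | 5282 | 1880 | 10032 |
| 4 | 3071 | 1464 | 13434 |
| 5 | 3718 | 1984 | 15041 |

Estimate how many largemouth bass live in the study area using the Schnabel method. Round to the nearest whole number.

Σ MᵢCᵢ = 0·8212 + 8212·2569 + 10032·5282 + 13434·3071 + 15041·3718 = 0 + 21096628 + 52989024 + 41255814 + 55922438 = 171263904
Σ Rᵢ = 0 + 749 + 1880 + 1464 + 1984 = 6077
N̂ = 171263904 / 6077 ≈ 28182.3 → 28182

N ≈ 28,182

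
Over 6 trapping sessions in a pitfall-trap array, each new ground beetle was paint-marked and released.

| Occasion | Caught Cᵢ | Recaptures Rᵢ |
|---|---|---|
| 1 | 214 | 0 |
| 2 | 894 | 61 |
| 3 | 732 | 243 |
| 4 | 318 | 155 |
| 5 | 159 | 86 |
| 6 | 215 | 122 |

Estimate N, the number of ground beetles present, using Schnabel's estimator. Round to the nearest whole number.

Marked at large before each occasion: Mᵢ = Σⱼ<ᵢ (Cⱼ − Rⱼ) → M1=0, M2=214, M3=1047, M4=1536, M5=1699, M6=1772
Σ MᵢCᵢ = 0·214 + 214·894 + 1047·732 + 1536·318 + 1699·159 + 1772·215 = 0 + 191316 + 766404 + 488448 + 270141 + 380980 = 2097289
Σ Rᵢ = 0 + 61 + 243 + 155 + 86 + 122 = 667
N̂ = 2097289 / 667 ≈ 3144.4 → 3144

N ≈ 3144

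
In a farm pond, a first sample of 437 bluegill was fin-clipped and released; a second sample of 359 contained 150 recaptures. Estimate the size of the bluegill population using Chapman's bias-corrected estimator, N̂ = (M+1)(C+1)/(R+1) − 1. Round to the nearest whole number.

N̂ = (437+1)(359+1)/(150+1) − 1 = 438·360/151 − 1
= 157680/151 − 1 ≈ 1044.2 − 1 ≈ 1043.2 → 1043

N ≈ 1043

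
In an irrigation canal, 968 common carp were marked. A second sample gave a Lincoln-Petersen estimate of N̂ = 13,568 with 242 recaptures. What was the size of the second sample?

From N = M·C/R: C = N·R / M = 13568·242 / 968 = 3283456 / 968 = 3392.

C = 3392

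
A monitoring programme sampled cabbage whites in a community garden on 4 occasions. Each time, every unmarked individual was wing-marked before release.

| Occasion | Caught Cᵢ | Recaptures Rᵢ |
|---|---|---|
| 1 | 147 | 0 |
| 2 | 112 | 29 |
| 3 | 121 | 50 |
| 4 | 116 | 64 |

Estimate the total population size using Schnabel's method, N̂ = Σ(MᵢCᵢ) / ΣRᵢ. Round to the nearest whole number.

N ≈ 554

Marked at large before each occasion: Mᵢ = Σⱼ<ᵢ (Cⱼ − Rⱼ) → M1=0, M2=147, M3=230, M4=301
Σ MᵢCᵢ = 0·147 + 147·112 + 230·121 + 301·116 = 0 + 16464 + 27830 + 34916 = 79210
Σ Rᵢ = 0 + 29 + 50 + 64 = 143
N̂ = 79210 / 143 ≈ 553.9 → 554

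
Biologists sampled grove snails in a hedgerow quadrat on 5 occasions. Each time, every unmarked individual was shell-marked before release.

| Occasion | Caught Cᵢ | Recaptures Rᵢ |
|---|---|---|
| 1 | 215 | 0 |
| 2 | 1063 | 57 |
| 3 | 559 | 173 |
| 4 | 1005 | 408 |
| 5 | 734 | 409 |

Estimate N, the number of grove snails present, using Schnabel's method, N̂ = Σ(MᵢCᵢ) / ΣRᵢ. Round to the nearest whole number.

N ≈ 3958

Marked at large before each occasion: Mᵢ = Σⱼ<ᵢ (Cⱼ − Rⱼ) → M1=0, M2=215, M3=1221, M4=1607, M5=2204
Σ MᵢCᵢ = 0·215 + 215·1063 + 1221·559 + 1607·1005 + 2204·734 = 0 + 228545 + 682539 + 1615035 + 1617736 = 4143855
Σ Rᵢ = 0 + 57 + 173 + 408 + 409 = 1047
N̂ = 4143855 / 1047 ≈ 3957.8 → 3958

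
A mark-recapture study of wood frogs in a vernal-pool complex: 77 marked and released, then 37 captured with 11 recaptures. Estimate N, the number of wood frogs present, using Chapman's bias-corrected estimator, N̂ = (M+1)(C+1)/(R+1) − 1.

N̂ = (77+1)(37+1)/(11+1) − 1 = 78·38/12 − 1
= 2964/12 − 1 = 247 − 1 = 246

N = 246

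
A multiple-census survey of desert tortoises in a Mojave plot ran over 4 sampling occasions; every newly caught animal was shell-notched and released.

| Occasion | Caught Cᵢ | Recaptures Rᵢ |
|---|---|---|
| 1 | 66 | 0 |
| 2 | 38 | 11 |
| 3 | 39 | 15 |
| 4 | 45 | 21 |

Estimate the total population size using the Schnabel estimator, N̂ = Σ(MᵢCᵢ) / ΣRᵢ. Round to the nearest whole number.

N ≈ 243

Marked at large before each occasion: Mᵢ = Σⱼ<ᵢ (Cⱼ − Rⱼ) → M1=0, M2=66, M3=93, M4=117
Σ MᵢCᵢ = 0·66 + 66·38 + 93·39 + 117·45 = 0 + 2508 + 3627 + 5265 = 11400
Σ Rᵢ = 0 + 11 + 15 + 21 = 47
N̂ = 11400 / 47 ≈ 242.6 → 243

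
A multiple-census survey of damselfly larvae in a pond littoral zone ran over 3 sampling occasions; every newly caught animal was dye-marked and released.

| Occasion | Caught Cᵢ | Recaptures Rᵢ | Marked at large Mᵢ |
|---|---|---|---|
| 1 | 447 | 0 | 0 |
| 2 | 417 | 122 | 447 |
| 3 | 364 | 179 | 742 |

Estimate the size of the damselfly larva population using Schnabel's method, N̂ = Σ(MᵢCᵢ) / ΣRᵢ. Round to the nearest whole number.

N ≈ 1517

Σ MᵢCᵢ = 0·447 + 447·417 + 742·364 = 0 + 186399 + 270088 = 456487
Σ Rᵢ = 0 + 122 + 179 = 301
N̂ = 456487 / 301 ≈ 1516.6 → 1517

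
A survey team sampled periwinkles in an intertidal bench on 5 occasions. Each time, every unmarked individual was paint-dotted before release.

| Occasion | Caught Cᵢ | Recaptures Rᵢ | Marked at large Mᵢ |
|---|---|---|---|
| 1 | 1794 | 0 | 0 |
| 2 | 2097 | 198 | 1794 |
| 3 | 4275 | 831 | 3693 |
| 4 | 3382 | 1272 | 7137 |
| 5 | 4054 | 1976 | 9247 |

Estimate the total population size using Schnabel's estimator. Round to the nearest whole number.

Σ MᵢCᵢ = 0·1794 + 1794·2097 + 3693·4275 + 7137·3382 + 9247·4054 = 0 + 3762018 + 15787575 + 24137334 + 37487338 = 81174265
Σ Rᵢ = 0 + 198 + 831 + 1272 + 1976 = 4277
N̂ = 81174265 / 4277 ≈ 18979.3 → 18979

N ≈ 18,979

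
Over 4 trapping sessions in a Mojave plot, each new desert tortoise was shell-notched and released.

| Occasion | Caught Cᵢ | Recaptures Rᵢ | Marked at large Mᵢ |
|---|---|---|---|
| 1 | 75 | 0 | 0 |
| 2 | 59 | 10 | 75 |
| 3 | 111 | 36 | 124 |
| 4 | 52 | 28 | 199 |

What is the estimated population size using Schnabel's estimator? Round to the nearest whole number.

Σ MᵢCᵢ = 0·75 + 75·59 + 124·111 + 199·52 = 0 + 4425 + 13764 + 10348 = 28537
Σ Rᵢ = 0 + 10 + 36 + 28 = 74
N̂ = 28537 / 74 ≈ 385.6 → 386

N ≈ 386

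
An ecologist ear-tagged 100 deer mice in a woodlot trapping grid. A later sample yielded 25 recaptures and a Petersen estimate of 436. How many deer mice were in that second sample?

From N = M·C/R: C = N·R / M = 436·25 / 100 = 10900 / 100 = 109.

C = 109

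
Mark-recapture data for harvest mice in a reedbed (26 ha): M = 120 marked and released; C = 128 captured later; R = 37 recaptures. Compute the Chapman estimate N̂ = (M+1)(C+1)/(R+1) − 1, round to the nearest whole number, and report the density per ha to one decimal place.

density ≈ 15.8 harvest mice per ha

N̂ = 121·129/38 − 1 = 15609/38 − 1 ≈ 409.8 → 410
Density = N̂ / area = 410 / 26 ≈ 15.77 → 15.8 per ha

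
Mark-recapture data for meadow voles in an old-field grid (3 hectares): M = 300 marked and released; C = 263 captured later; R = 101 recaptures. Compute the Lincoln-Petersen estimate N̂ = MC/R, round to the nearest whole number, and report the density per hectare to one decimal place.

density ≈ 260.3 meadow voles per hectare

N̂ = 300·263/101 = 78900/101 ≈ 781.2 → 781
Density = N̂ / area = 781 / 3 ≈ 260.33 → 260.3 per hectare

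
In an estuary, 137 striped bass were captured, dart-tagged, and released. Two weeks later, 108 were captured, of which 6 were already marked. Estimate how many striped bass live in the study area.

If marked individuals mix randomly, R/C ≈ M/N, giving N ≈ M·C/R.
N = (137 × 108) / 6 = 14796 / 6 = 2466

N = 2466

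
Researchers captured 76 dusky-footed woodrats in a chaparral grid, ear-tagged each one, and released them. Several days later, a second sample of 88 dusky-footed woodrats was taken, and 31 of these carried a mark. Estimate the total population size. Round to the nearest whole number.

N ≈ 216

N = (76 × 88) / 31 = 6688 / 31 ≈ 215.7 → 216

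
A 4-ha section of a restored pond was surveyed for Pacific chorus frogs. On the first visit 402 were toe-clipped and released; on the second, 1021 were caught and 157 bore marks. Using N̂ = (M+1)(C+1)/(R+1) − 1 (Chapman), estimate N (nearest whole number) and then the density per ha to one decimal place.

N̂ = 403·1022/158 − 1 = 411866/158 − 1 ≈ 2605.7 → 2606
Density = N̂ / area = 2606 / 4 ≈ 651.50 → 651.5 per ha

density ≈ 651.5 Pacific chorus frogs per ha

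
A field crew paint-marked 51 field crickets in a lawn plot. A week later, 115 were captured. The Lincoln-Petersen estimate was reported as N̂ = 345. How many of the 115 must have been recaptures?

From N = M·C/R: R = M·C / N = 51·115 / 345 = 5865 / 345 = 17.

R = 17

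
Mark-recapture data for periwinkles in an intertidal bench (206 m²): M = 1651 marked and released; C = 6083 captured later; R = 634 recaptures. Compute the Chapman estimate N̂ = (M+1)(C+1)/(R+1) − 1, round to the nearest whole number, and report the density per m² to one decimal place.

density ≈ 76.8 periwinkles per m²

N̂ = 1652·6084/635 − 1 = 10050768/635 − 1 ≈ 15827.0 → 15827
Density = N̂ / area = 15827 / 206 ≈ 76.83 → 76.8 per m²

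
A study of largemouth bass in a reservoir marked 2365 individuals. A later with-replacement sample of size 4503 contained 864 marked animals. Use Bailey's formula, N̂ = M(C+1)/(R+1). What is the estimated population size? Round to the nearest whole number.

N̂ = 2365·(4503+1)/(864+1) = 2365·4504/865 = 10651960/865 ≈ 12314.4 → 12314

N ≈ 12,314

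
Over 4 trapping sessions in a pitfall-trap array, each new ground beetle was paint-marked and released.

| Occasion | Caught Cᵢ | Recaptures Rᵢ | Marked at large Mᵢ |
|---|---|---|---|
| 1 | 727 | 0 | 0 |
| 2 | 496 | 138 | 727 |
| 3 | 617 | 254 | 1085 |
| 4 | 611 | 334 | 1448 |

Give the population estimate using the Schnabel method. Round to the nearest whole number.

N ≈ 2637

Σ MᵢCᵢ = 0·727 + 727·496 + 1085·617 + 1448·611 = 0 + 360592 + 669445 + 884728 = 1914765
Σ Rᵢ = 0 + 138 + 254 + 334 = 726
N̂ = 1914765 / 726 ≈ 2637.4 → 2637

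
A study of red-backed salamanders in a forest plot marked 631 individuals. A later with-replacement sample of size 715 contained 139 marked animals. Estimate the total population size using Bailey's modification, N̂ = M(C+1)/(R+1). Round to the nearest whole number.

N̂ = 631·(715+1)/(139+1) = 631·716/140 = 451796/140 ≈ 3227.1 → 3227

N ≈ 3227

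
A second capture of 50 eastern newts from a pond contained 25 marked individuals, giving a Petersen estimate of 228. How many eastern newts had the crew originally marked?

M = 114

From N = M·C/R: M = N·R / C = 228·25 / 50 = 5700 / 50 = 114.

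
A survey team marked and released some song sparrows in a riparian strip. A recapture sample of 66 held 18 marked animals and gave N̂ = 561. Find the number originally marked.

From N = M·C/R: M = N·R / C = 561·18 / 66 = 10098 / 66 = 153.

M = 153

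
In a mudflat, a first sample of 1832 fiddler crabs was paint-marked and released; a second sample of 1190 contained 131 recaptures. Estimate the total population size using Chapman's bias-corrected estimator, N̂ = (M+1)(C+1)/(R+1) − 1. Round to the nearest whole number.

N̂ = (1832+1)(1190+1)/(131+1) − 1 = 1833·1191/132 − 1
= 2183103/132 − 1 ≈ 16538.7 − 1 ≈ 16537.7 → 16538

N ≈ 16,538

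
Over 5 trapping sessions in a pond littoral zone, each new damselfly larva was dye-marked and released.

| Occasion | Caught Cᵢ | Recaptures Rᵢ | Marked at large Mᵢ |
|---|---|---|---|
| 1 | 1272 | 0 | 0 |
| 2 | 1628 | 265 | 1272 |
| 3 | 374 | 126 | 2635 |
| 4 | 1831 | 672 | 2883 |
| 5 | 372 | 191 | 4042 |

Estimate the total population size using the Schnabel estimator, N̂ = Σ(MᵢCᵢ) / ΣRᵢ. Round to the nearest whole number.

Σ MᵢCᵢ = 0·1272 + 1272·1628 + 2635·374 + 2883·1831 + 4042·372 = 0 + 2070816 + 985490 + 5278773 + 1503624 = 9838703
Σ Rᵢ = 0 + 265 + 126 + 672 + 191 = 1254
N̂ = 9838703 / 1254 ≈ 7845.9 → 7846

N ≈ 7846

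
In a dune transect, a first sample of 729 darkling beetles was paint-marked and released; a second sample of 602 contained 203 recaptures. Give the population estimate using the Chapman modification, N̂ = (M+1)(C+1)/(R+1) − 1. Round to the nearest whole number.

N ≈ 2157

N̂ = (729+1)(602+1)/(203+1) − 1 = 730·603/204 − 1
= 440190/204 − 1 ≈ 2157.8 − 1 ≈ 2156.8 → 2157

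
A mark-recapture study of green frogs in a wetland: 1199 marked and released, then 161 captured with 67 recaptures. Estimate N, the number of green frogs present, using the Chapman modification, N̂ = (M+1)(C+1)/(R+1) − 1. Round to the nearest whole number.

N ≈ 2858

N̂ = (1199+1)(161+1)/(67+1) − 1 = 1200·162/68 − 1
= 194400/68 − 1 ≈ 2858.8 − 1 ≈ 2857.8 → 2858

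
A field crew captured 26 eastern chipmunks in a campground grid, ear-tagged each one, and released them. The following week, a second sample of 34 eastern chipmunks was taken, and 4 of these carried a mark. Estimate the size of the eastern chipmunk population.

If marked individuals mix randomly, R/C ≈ M/N, giving N ≈ M·C/R.
N = (26 × 34) / 4 = 884 / 4 = 221

N = 221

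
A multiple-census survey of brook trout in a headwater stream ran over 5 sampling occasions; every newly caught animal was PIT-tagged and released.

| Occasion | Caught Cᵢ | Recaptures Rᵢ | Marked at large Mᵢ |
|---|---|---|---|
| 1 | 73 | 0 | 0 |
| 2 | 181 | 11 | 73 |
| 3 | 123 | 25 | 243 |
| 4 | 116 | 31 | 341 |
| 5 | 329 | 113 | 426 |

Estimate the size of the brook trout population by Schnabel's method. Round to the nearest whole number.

N ≈ 1238

Σ MᵢCᵢ = 0·73 + 73·181 + 243·123 + 341·116 + 426·329 = 0 + 13213 + 29889 + 39556 + 140154 = 222812
Σ Rᵢ = 0 + 11 + 25 + 31 + 113 = 180
N̂ = 222812 / 180 ≈ 1237.8 → 1238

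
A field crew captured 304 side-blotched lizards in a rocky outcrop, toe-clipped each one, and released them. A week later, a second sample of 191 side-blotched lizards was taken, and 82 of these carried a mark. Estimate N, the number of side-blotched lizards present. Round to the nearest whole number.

N ≈ 708

Lincoln-Petersen assumes M/N = R/C, so N = M·C / R.
N = (304 × 191) / 82 = 58064 / 82 ≈ 708.1 → 708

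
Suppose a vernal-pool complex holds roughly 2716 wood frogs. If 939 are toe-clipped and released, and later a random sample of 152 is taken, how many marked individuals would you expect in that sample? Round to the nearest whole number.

expected recaptures ≈ 53

The marked fraction of the population is 939/2716, so in a sample of 152 expect C·(M/N) marked.
E[R] = 939 × 152 / 2716 = 142728 / 2716 ≈ 52.6 → 53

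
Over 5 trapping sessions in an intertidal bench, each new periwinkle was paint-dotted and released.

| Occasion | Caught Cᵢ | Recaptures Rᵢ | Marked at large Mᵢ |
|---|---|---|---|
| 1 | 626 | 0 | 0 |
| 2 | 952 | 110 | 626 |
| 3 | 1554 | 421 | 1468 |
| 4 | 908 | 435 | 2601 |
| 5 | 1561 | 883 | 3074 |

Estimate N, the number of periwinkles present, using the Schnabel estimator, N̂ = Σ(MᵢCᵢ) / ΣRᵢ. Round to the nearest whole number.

Σ MᵢCᵢ = 0·626 + 626·952 + 1468·1554 + 2601·908 + 3074·1561 = 0 + 595952 + 2281272 + 2361708 + 4798514 = 10037446
Σ Rᵢ = 0 + 110 + 421 + 435 + 883 = 1849
N̂ = 10037446 / 1849 ≈ 5428.6 → 5429

N ≈ 5429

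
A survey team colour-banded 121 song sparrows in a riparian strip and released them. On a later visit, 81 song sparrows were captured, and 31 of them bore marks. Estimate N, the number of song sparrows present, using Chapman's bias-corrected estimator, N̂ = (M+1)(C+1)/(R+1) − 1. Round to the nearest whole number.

N̂ = (121+1)(81+1)/(31+1) − 1 = 122·82/32 − 1
= 10004/32 − 1 ≈ 312.6 − 1 ≈ 311.6 → 312

N ≈ 312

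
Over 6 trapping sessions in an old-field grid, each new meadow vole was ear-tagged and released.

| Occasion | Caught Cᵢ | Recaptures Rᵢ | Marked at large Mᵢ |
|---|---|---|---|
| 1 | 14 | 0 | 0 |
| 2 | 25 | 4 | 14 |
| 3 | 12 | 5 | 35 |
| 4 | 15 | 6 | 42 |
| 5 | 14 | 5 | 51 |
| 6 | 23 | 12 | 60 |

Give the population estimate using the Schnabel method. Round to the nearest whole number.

N ≈ 109

Σ MᵢCᵢ = 0·14 + 14·25 + 35·12 + 42·15 + 51·14 + 60·23 = 0 + 350 + 420 + 630 + 714 + 1380 = 3494
Σ Rᵢ = 0 + 4 + 5 + 6 + 5 + 12 = 32
N̂ = 3494 / 32 ≈ 109.2 → 109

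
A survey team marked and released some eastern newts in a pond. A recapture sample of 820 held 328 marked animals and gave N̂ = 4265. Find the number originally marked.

From N = M·C/R: M = N·R / C = 4265·328 / 820 = 1398920 / 820 = 1706.

M = 1706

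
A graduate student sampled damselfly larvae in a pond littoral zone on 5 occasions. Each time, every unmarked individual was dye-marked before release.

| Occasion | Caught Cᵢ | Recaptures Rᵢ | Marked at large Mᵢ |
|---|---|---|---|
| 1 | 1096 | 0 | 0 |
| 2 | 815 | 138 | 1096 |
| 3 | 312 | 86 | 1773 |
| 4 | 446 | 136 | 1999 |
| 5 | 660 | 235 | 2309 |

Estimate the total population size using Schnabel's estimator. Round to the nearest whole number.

N ≈ 6491

Σ MᵢCᵢ = 0·1096 + 1096·815 + 1773·312 + 1999·446 + 2309·660 = 0 + 893240 + 553176 + 891554 + 1523940 = 3861910
Σ Rᵢ = 0 + 138 + 86 + 136 + 235 = 595
N̂ = 3861910 / 595 ≈ 6490.6 → 6491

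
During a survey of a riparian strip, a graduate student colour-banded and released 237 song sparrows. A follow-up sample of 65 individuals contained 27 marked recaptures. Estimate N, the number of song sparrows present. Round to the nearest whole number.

If marked individuals mix randomly, R/C ≈ M/N, giving N ≈ M·C/R.
N = (237 × 65) / 27 = 15405 / 27 ≈ 570.6 → 571

N ≈ 571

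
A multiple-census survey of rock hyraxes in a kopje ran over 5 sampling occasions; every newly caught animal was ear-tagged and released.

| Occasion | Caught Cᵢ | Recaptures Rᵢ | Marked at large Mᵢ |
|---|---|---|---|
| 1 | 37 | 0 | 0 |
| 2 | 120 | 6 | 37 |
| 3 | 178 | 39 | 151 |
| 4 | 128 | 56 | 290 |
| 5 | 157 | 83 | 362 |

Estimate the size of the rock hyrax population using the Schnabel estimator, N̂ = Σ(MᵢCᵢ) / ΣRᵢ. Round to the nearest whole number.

Σ MᵢCᵢ = 0·37 + 37·120 + 151·178 + 290·128 + 362·157 = 0 + 4440 + 26878 + 37120 + 56834 = 125272
Σ Rᵢ = 0 + 6 + 39 + 56 + 83 = 184
N̂ = 125272 / 184 ≈ 680.8 → 681

N ≈ 681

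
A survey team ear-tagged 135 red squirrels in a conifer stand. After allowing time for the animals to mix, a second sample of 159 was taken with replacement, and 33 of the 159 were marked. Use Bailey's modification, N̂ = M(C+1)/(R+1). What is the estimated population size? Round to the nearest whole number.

N̂ = 135·(159+1)/(33+1) = 135·160/34 = 21600/34 ≈ 635.3 → 635

N ≈ 635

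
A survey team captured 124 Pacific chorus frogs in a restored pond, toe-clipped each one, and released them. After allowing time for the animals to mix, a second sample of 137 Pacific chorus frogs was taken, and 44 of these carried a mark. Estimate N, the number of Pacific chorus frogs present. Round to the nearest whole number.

If marked individuals mix randomly, R/C ≈ M/N, giving N ≈ M·C/R.
N = (124 × 137) / 44 = 16988 / 44 ≈ 386.1 → 386

N ≈ 386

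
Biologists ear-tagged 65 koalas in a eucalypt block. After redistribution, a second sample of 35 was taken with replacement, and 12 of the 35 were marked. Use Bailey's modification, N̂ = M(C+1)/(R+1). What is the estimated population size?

N = 180

N̂ = 65·(35+1)/(12+1) = 65·36/13 = 2340/13 = 180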